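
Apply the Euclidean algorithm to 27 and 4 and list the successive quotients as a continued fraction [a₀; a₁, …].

[6; 1, 3]

⌊27/4⌋ = 6, remainder 3
⌊4/3⌋ = 1, remainder 1
⌊3/1⌋ = 3, remainder 0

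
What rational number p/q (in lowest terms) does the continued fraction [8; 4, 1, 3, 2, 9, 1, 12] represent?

47565/5794

Collapse the nested fraction from the inside out:
Start with 12.
1 + 1/(12/1) = 1 + 1/12 = 13/12
9 + 1/(13/12) = 9 + 12/13 = 129/13
2 + 1/(129/13) = 2 + 13/129 = 271/129
3 + 1/(271/129) = 3 + 129/271 = 942/271
1 + 1/(942/271) = 1 + 271/942 = 1213/942
4 + 1/(1213/942) = 4 + 942/1213 = 5794/1213
8 + 1/(5794/1213) = 8 + 1213/5794 = 47565/5794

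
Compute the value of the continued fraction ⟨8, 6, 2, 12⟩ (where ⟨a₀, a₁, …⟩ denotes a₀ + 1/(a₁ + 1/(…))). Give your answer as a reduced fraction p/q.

1321/162

Starting at the tail and folding back:
Start with 12.
2 + 1/(12/1) = 2 + 1/12 = 25/12
6 + 1/(25/12) = 6 + 12/25 = 162/25
8 + 1/(162/25) = 8 + 25/162 = 1321/162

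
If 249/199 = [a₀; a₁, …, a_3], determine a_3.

49

249 ÷ 199 → quotient 1, remainder 50
199 ÷ 50 → quotient 3, remainder 49
50 ÷ 49 → quotient 1, remainder 1
49 ÷ 1 → quotient 49, remainder 0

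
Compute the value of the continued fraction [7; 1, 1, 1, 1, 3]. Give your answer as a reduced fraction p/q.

137/18

a_0 = 7: 7/1
a_1 = 1: 8/1
a_2 = 1: 15/2
a_3 = 1: 23/3
a_4 = 1: 38/5
a_5 = 3: 137/18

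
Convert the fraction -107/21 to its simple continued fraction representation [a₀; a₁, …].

-107 ÷ 21 → quotient -6, remainder 19
21 ÷ 19 → quotient 1, remainder 2
19 ÷ 2 → quotient 9, remainder 1
2 ÷ 1 → quotient 2, remainder 0

[-6; 1, 9, 2]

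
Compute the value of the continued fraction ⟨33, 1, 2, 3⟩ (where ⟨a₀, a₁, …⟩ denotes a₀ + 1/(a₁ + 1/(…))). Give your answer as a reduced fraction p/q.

Work from the innermost term outward:
Start with 3.
2 + 1/(3/1) = 2 + 1/3 = 7/3
1 + 1/(7/3) = 1 + 3/7 = 10/7
33 + 1/(10/7) = 33 + 7/10 = 337/10

337/10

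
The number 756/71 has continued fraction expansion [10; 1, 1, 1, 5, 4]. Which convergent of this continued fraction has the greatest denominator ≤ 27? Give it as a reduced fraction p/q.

181/17

List convergents until the denominator exceeds the bound:
a_0 = 10: 10/1  (≤ bound)
a_1 = 1: 11/1  (≤ bound)
a_2 = 1: 21/2  (≤ bound)
a_3 = 1: 32/3  (≤ bound)
a_4 = 5: 181/17  (≤ bound)
a_5 = 4: 756/71  (> 27, stop)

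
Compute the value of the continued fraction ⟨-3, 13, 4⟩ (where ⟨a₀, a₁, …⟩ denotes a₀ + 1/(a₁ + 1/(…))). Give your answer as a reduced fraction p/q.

Compute successive convergents:
a_0 = -3: -3/1
a_1 = 13: -38/13
a_2 = 4: -155/53

-155/53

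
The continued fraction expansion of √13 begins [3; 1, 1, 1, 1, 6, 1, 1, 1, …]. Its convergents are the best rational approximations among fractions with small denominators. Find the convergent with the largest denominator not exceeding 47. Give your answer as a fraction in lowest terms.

List convergents until the denominator exceeds the bound:
a_0 = 3: 3/1  (≤ bound)
a_1 = 1: 4/1  (≤ bound)
a_2 = 1: 7/2  (≤ bound)
a_3 = 1: 11/3  (≤ bound)
a_4 = 1: 18/5  (≤ bound)
a_5 = 6: 119/33  (≤ bound)
a_6 = 1: 137/38  (≤ bound)
a_7 = 1: 256/71  (> 47, stop)

137/38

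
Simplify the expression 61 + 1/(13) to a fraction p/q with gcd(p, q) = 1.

a_0 = 61: 61/1
a_1 = 13: 794/13

794/13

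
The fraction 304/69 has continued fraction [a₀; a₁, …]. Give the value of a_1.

304 = 4·69 + 28, so a_0 = 4
69 = 2·28 + 13, so a_1 = 2

2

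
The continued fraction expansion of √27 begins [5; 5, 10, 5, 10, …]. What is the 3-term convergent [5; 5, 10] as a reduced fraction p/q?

Start with 10.
5 + 1/(10/1) = 5 + 1/10 = 51/10
5 + 1/(51/10) = 5 + 10/51 = 265/51

265/51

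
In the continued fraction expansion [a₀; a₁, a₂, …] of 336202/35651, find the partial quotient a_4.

12

336202 ÷ 35651 → quotient 9, remainder 15343
35651 ÷ 15343 → quotient 2, remainder 4965
15343 ÷ 4965 → quotient 3, remainder 448
4965 ÷ 448 → quotient 11, remainder 37
448 ÷ 37 → quotient 12, remainder 4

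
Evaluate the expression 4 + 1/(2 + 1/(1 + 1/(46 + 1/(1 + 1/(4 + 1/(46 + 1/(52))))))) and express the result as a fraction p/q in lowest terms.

a_0 = 4: 4/1
a_1 = 2: 9/2
a_2 = 1: 13/3
a_3 = 46: 607/140
a_4 = 1: 620/143
a_5 = 4: 3087/712
a_6 = 46: 142622/32895
a_7 = 52: 7419431/1711252

7419431/1711252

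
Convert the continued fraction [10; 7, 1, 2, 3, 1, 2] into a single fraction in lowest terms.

2806/277

Start with 2.
1 + 1/(2/1) = 1 + 1/2 = 3/2
3 + 1/(3/2) = 3 + 2/3 = 11/3
2 + 1/(11/3) = 2 + 3/11 = 25/11
1 + 1/(25/11) = 1 + 11/25 = 36/25
7 + 1/(36/25) = 7 + 25/36 = 277/36
10 + 1/(277/36) = 10 + 36/277 = 2806/277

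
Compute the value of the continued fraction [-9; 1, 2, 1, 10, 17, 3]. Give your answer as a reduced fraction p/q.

-18559/2248

a_0 = -9: -9/1
a_1 = 1: -8/1
a_2 = 2: -25/3
a_3 = 1: -33/4
a_4 = 10: -355/43
a_5 = 17: -6068/735
a_6 = 3: -18559/2248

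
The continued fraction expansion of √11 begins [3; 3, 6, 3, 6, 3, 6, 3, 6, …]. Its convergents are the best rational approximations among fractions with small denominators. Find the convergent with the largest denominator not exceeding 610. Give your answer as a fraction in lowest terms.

List convergents until the denominator exceeds the bound:
a_0 = 3: 3/1  (≤ bound)
a_1 = 3: 10/3  (≤ bound)
a_2 = 6: 63/19  (≤ bound)
a_3 = 3: 199/60  (≤ bound)
a_4 = 6: 1257/379  (≤ bound)
a_5 = 3: 3970/1197  (> 610, stop)

1257/379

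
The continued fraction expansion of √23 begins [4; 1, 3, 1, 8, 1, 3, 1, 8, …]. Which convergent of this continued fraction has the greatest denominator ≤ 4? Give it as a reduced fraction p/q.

19/4

List convergents until the denominator exceeds the bound:
a_0 = 4: 4/1  (≤ bound)
a_1 = 1: 5/1  (≤ bound)
a_2 = 3: 19/4  (≤ bound)
a_3 = 1: 24/5  (> 4, stop)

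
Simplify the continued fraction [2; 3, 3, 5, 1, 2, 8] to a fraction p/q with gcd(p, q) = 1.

3441/1495

Start with 8.
2 + 1/(8/1) = 2 + 1/8 = 17/8
1 + 1/(17/8) = 1 + 8/17 = 25/17
5 + 1/(25/17) = 5 + 17/25 = 142/25
3 + 1/(142/25) = 3 + 25/142 = 451/142
3 + 1/(451/142) = 3 + 142/451 = 1495/451
2 + 1/(1495/451) = 2 + 451/1495 = 3441/1495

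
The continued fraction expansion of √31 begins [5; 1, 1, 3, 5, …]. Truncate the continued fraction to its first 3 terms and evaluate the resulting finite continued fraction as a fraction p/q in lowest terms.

Compute successive convergents:
a_0 = 5: 5/1
a_1 = 1: 6/1
a_2 = 1: 11/2

11/2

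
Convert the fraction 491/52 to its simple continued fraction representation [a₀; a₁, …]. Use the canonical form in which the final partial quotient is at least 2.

[9; 2, 3, 1, 5]

Run the Euclidean algorithm, recording each quotient:
491 = 9·52 + 23, so a_0 = 9
52 = 2·23 + 6, so a_1 = 2
23 = 3·6 + 5, so a_2 = 3
6 = 1·5 + 1, so a_3 = 1
5 = 5·1 + 0, so a_4 = 5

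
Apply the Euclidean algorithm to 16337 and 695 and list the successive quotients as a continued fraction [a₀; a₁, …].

[23; 1, 1, 38, 9]

⌊16337/695⌋ = 23, remainder 352
⌊695/352⌋ = 1, remainder 343
⌊352/343⌋ = 1, remainder 9
⌊343/9⌋ = 38, remainder 1
⌊9/1⌋ = 9, remainder 0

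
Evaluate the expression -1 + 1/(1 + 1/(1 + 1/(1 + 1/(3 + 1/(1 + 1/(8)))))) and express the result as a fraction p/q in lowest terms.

Start with 8.
1 + 1/(8/1) = 1 + 1/8 = 9/8
3 + 1/(9/8) = 3 + 8/9 = 35/9
1 + 1/(35/9) = 1 + 9/35 = 44/35
1 + 1/(44/35) = 1 + 35/44 = 79/44
1 + 1/(79/44) = 1 + 44/79 = 123/79
-1 + 1/(123/79) = -1 + 79/123 = -44/123

-44/123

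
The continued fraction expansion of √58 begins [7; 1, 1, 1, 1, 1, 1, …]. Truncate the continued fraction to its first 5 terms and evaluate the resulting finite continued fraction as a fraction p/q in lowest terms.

Use the convergent recurrence hₖ = aₖ·hₖ₋₁ + hₖ₋₂ (and likewise for the denominators kₖ):
a_0 = 7: 7/1
a_1 = 1: 8/1
a_2 = 1: 15/2
a_3 = 1: 23/3
a_4 = 1: 38/5

38/5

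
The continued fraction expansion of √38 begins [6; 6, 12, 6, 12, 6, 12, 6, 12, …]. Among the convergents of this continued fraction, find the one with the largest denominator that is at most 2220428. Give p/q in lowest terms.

List convergents until the denominator exceeds the bound:
a_0 = 6: 6/1  (≤ bound)
a_1 = 6: 37/6  (≤ bound)
a_2 = 12: 450/73  (≤ bound)
a_3 = 6: 2737/444  (≤ bound)
a_4 = 12: 33294/5401  (≤ bound)
a_5 = 6: 202501/32850  (≤ bound)
a_6 = 12: 2463306/399601  (≤ bound)
a_7 = 6: 14982337/2430456  (> 2220428, stop)

2463306/399601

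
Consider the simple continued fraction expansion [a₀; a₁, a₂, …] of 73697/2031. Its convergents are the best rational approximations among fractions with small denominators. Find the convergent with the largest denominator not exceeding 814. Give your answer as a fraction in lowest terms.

29428/811

List convergents until the denominator exceeds the bound:
a_0 = 36: 36/1  (≤ bound)
a_1 = 3: 109/3  (≤ bound)
a_2 = 2: 254/7  (≤ bound)
a_3 = 57: 14587/402  (≤ bound)
a_4 = 1: 14841/409  (≤ bound)
a_5 = 1: 29428/811  (≤ bound)
a_6 = 2: 73697/2031  (> 814, stop)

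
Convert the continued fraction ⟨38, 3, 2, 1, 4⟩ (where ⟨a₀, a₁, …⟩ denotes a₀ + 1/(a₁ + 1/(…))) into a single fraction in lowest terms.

Start with 4.
1 + 1/(4/1) = 1 + 1/4 = 5/4
2 + 1/(5/4) = 2 + 4/5 = 14/5
3 + 1/(14/5) = 3 + 5/14 = 47/14
38 + 1/(47/14) = 38 + 14/47 = 1800/47

1800/47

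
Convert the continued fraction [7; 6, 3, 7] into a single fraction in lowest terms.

a_0 = 7: 7/1
a_1 = 6: 43/6
a_2 = 3: 136/19
a_3 = 7: 995/139

995/139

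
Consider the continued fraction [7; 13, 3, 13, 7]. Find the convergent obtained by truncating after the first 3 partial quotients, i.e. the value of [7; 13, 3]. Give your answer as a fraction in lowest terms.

Compute successive convergents:
a_0 = 7: 7/1
a_1 = 13: 92/13
a_2 = 3: 283/40

283/40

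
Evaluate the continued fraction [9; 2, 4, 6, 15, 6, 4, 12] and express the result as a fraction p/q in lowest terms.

Start with 12.
4 + 1/(12/1) = 4 + 1/12 = 49/12
6 + 1/(49/12) = 6 + 12/49 = 306/49
15 + 1/(306/49) = 15 + 49/306 = 4639/306
6 + 1/(4639/306) = 6 + 306/4639 = 28140/4639
4 + 1/(28140/4639) = 4 + 4639/28140 = 117199/28140
2 + 1/(117199/28140) = 2 + 28140/117199 = 262538/117199
9 + 1/(262538/117199) = 9 + 117199/262538 = 2480041/262538

2480041/262538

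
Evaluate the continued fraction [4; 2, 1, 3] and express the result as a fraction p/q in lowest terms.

Start with 3.
1 + 1/(3/1) = 1 + 1/3 = 4/3
2 + 1/(4/3) = 2 + 3/4 = 11/4
4 + 1/(11/4) = 4 + 4/11 = 48/11

48/11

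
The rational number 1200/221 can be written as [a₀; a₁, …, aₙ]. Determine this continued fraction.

[5; 2, 3, 15, 2]

Apply division with remainder until the remainder is 0:
1200 = 5·221 + 95, so a_0 = 5
221 = 2·95 + 31, so a_1 = 2
95 = 3·31 + 2, so a_2 = 3
31 = 15·2 + 1, so a_3 = 15
2 = 2·1 + 0, so a_4 = 2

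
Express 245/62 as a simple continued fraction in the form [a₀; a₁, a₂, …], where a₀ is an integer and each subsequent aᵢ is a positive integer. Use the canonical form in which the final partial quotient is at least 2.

[3; 1, 19, 1, 2]

⌊245/62⌋ = 3, remainder 59
⌊62/59⌋ = 1, remainder 3
⌊59/3⌋ = 19, remainder 2
⌊3/2⌋ = 1, remainder 1
⌊2/1⌋ = 2, remainder 0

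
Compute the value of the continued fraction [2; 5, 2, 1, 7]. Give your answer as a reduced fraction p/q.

Build up convergents one term at a time:
a_0 = 2: 2/1
a_1 = 5: 11/5
a_2 = 2: 24/11
a_3 = 1: 35/16
a_4 = 7: 269/123

269/123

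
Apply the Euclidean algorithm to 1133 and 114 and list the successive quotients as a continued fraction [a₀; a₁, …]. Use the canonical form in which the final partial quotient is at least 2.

[9; 1, 15, 3, 2]

1133 ÷ 114 → quotient 9, remainder 107
114 ÷ 107 → quotient 1, remainder 7
107 ÷ 7 → quotient 15, remainder 2
7 ÷ 2 → quotient 3, remainder 1
2 ÷ 1 → quotient 2, remainder 0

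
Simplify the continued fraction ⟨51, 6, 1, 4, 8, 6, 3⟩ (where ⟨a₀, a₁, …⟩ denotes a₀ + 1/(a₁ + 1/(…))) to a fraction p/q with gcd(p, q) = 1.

276347/5403

a_0 = 51: 51/1
a_1 = 6: 307/6
a_2 = 1: 358/7
a_3 = 4: 1739/34
a_4 = 8: 14270/279
a_5 = 6: 87359/1708
a_6 = 3: 276347/5403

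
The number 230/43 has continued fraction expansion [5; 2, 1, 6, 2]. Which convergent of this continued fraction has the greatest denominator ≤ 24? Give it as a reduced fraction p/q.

List convergents until the denominator exceeds the bound:
a_0 = 5: 5/1  (≤ bound)
a_1 = 2: 11/2  (≤ bound)
a_2 = 1: 16/3  (≤ bound)
a_3 = 6: 107/20  (≤ bound)
a_4 = 2: 230/43  (> 24, stop)

107/20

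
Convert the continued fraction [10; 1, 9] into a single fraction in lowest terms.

Start with 9.
1 + 1/(9/1) = 1 + 1/9 = 10/9
10 + 1/(10/9) = 10 + 9/10 = 109/10

109/10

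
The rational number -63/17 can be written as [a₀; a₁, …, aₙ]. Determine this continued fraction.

-63 ÷ 17 → quotient -4, remainder 5
17 ÷ 5 → quotient 3, remainder 2
5 ÷ 2 → quotient 2, remainder 1
2 ÷ 1 → quotient 2, remainder 0

[-4; 3, 2, 2]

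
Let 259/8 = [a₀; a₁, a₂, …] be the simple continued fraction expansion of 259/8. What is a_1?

Repeatedly divide and take the remainder:
259 ÷ 8 → quotient 32, remainder 3
8 ÷ 3 → quotient 2, remainder 2

2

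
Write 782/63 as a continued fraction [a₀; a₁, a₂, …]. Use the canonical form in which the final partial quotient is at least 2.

Repeatedly divide and take the remainder:
⌊782/63⌋ = 12, remainder 26
⌊63/26⌋ = 2, remainder 11
⌊26/11⌋ = 2, remainder 4
⌊11/4⌋ = 2, remainder 3
⌊4/3⌋ = 1, remainder 1
⌊3/1⌋ = 3, remainder 0

[12; 2, 2, 2, 1, 3]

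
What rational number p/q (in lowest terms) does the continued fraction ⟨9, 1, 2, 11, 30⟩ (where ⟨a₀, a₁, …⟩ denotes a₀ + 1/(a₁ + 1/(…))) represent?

a_0 = 9: 9/1
a_1 = 1: 10/1
a_2 = 2: 29/3
a_3 = 11: 329/34
a_4 = 30: 9899/1023

9899/1023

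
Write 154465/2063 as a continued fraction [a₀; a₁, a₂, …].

Apply division with remainder until the remainder is 0:
154465 ÷ 2063 → quotient 74, remainder 1803
2063 ÷ 1803 → quotient 1, remainder 260
1803 ÷ 260 → quotient 6, remainder 243
260 ÷ 243 → quotient 1, remainder 17
243 ÷ 17 → quotient 14, remainder 5
17 ÷ 5 → quotient 3, remainder 2
5 ÷ 2 → quotient 2, remainder 1
2 ÷ 1 → quotient 2, remainder 0

[74; 1, 6, 1, 14, 3, 2, 2]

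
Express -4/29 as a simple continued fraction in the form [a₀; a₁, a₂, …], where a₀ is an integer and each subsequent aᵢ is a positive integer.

-4 = -1·29 + 25, so a_0 = -1
29 = 1·25 + 4, so a_1 = 1
25 = 6·4 + 1, so a_2 = 6
4 = 4·1 + 0, so a_3 = 4

[-1; 1, 6, 4]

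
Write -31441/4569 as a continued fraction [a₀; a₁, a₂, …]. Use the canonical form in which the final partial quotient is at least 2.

[-7; 8, 2, 3, 15, 5]

-31441 = -7·4569 + 542, so a_0 = -7
4569 = 8·542 + 233, so a_1 = 8
542 = 2·233 + 76, so a_2 = 2
233 = 3·76 + 5, so a_3 = 3
76 = 15·5 + 1, so a_4 = 15
5 = 5·1 + 0, so a_5 = 5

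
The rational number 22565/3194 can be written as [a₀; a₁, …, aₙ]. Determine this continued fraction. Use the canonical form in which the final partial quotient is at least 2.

[7; 15, 2, 3, 14, 2]

Apply division with remainder until the remainder is 0:
22565 = 7·3194 + 207, so a_0 = 7
3194 = 15·207 + 89, so a_1 = 15
207 = 2·89 + 29, so a_2 = 2
89 = 3·29 + 2, so a_3 = 3
29 = 14·2 + 1, so a_4 = 14
2 = 2·1 + 0, so a_5 = 2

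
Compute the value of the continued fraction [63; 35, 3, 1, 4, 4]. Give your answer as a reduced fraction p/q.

177803/2821

Starting at the tail and folding back:
Start with 4.
4 + 1/(4/1) = 4 + 1/4 = 17/4
1 + 1/(17/4) = 1 + 4/17 = 21/17
3 + 1/(21/17) = 3 + 17/21 = 80/21
35 + 1/(80/21) = 35 + 21/80 = 2821/80
63 + 1/(2821/80) = 63 + 80/2821 = 177803/2821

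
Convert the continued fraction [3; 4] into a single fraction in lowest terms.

13/4

a_0 = 3: 3/1
a_1 = 4: 13/4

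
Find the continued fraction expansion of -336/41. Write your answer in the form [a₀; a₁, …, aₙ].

Repeatedly divide and take the remainder:
⌊-336/41⌋ = -9, remainder 33
⌊41/33⌋ = 1, remainder 8
⌊33/8⌋ = 4, remainder 1
⌊8/1⌋ = 8, remainder 0

[-9; 1, 4, 8]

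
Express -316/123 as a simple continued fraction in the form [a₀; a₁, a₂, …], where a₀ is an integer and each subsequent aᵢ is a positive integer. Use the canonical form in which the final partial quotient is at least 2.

[-3; 2, 3, 8, 2]

Repeatedly divide and take the remainder:
-316 = -3·123 + 53, so a_0 = -3
123 = 2·53 + 17, so a_1 = 2
53 = 3·17 + 2, so a_2 = 3
17 = 8·2 + 1, so a_3 = 8
2 = 2·1 + 0, so a_4 = 2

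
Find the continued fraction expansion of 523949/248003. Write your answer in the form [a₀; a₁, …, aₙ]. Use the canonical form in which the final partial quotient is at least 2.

523949 ÷ 248003 → quotient 2, remainder 27943
248003 ÷ 27943 → quotient 8, remainder 24459
27943 ÷ 24459 → quotient 1, remainder 3484
24459 ÷ 3484 → quotient 7, remainder 71
3484 ÷ 71 → quotient 49, remainder 5
71 ÷ 5 → quotient 14, remainder 1
5 ÷ 1 → quotient 5, remainder 0

[2; 8, 1, 7, 49, 14, 5]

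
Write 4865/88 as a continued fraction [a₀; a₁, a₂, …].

[55; 3, 1, 1, 12]

⌊4865/88⌋ = 55, remainder 25
⌊88/25⌋ = 3, remainder 13
⌊25/13⌋ = 1, remainder 12
⌊13/12⌋ = 1, remainder 1
⌊12/1⌋ = 12, remainder 0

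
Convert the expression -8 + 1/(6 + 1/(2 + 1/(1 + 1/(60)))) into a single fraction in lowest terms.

Compute successive convergents:
a_0 = -8: -8/1
a_1 = 6: -47/6
a_2 = 2: -102/13
a_3 = 1: -149/19
a_4 = 60: -9042/1153

-9042/1153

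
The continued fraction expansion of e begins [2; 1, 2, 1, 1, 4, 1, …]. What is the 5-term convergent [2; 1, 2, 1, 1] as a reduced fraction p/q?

19/7

Build up convergents one term at a time:
a_0 = 2: 2/1
a_1 = 1: 3/1
a_2 = 2: 8/3
a_3 = 1: 11/4
a_4 = 1: 19/7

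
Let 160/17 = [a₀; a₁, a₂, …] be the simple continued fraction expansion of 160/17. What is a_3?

Run the Euclidean algorithm, recording each quotient:
160 ÷ 17 → quotient 9, remainder 7
17 ÷ 7 → quotient 2, remainder 3
7 ÷ 3 → quotient 2, remainder 1
3 ÷ 1 → quotient 3, remainder 0

3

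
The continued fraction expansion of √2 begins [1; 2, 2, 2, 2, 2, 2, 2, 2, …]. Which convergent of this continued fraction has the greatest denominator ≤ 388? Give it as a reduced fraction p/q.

a_0 = 1: 1/1  (≤ bound)
a_1 = 2: 3/2  (≤ bound)
a_2 = 2: 7/5  (≤ bound)
a_3 = 2: 17/12  (≤ bound)
a_4 = 2: 41/29  (≤ bound)
a_5 = 2: 99/70  (≤ bound)
a_6 = 2: 239/169  (≤ bound)
a_7 = 2: 577/408  (> 388, stop)

239/169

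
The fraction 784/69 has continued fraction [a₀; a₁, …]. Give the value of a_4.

⌊784/69⌋ = 11, remainder 25
⌊69/25⌋ = 2, remainder 19
⌊25/19⌋ = 1, remainder 6
⌊19/6⌋ = 3, remainder 1
⌊6/1⌋ = 6, remainder 0

6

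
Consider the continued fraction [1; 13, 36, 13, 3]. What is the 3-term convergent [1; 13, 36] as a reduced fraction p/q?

Build up convergents one term at a time:
a_0 = 1: 1/1
a_1 = 13: 14/13
a_2 = 36: 505/469

505/469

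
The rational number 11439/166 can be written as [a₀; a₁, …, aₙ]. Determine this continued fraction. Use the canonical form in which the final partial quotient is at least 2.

[68; 1, 10, 15]

11439 = 68·166 + 151, so a_0 = 68
166 = 1·151 + 15, so a_1 = 1
151 = 10·15 + 1, so a_2 = 10
15 = 15·1 + 0, so a_3 = 15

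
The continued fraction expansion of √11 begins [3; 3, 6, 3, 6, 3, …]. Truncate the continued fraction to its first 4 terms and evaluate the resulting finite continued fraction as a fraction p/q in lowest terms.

Collapse the nested fraction from the inside out:
Start with 3.
6 + 1/(3/1) = 6 + 1/3 = 19/3
3 + 1/(19/3) = 3 + 3/19 = 60/19
3 + 1/(60/19) = 3 + 19/60 = 199/60

199/60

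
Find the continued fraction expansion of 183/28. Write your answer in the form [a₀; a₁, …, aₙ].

[6; 1, 1, 6, 2]

183 = 6·28 + 15, so a_0 = 6
28 = 1·15 + 13, so a_1 = 1
15 = 1·13 + 2, so a_2 = 1
13 = 6·2 + 1, so a_3 = 6
2 = 2·1 + 0, so a_4 = 2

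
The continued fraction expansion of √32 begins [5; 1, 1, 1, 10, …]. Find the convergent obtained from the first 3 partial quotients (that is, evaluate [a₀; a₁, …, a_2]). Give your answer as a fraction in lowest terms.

Collapse the nested fraction from the inside out:
Start with 1.
1 + 1/(1/1) = 1 + 1/1 = 2/1
5 + 1/(2/1) = 5 + 1/2 = 11/2

11/2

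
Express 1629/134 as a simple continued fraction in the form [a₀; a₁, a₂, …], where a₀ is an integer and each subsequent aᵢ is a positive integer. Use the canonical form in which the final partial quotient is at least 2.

1629 ÷ 134 → quotient 12, remainder 21
134 ÷ 21 → quotient 6, remainder 8
21 ÷ 8 → quotient 2, remainder 5
8 ÷ 5 → quotient 1, remainder 3
5 ÷ 3 → quotient 1, remainder 2
3 ÷ 2 → quotient 1, remainder 1
2 ÷ 1 → quotient 2, remainder 0

[12; 6, 2, 1, 1, 1, 2]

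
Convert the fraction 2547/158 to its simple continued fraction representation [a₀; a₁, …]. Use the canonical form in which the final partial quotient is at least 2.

2547 = 16·158 + 19, so a_0 = 16
158 = 8·19 + 6, so a_1 = 8
19 = 3·6 + 1, so a_2 = 3
6 = 6·1 + 0, so a_3 = 6

[16; 8, 3, 6]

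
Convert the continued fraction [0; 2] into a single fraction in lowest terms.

1/2

Start with 2.
0 + 1/(2/1) = 0 + 1/2 = 1/2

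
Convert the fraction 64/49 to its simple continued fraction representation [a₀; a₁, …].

Run the Euclidean algorithm, recording each quotient:
64 = 1·49 + 15, so a_0 = 1
49 = 3·15 + 4, so a_1 = 3
15 = 3·4 + 3, so a_2 = 3
4 = 1·3 + 1, so a_3 = 1
3 = 3·1 + 0, so a_4 = 3

[1; 3, 3, 1, 3]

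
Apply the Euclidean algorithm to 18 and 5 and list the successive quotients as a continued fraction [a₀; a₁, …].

⌊18/5⌋ = 3, remainder 3
⌊5/3⌋ = 1, remainder 2
⌊3/2⌋ = 1, remainder 1
⌊2/1⌋ = 2, remainder 0

[3; 1, 1, 2]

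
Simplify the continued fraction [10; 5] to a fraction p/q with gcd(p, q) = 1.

51/5

Start with 5.
10 + 1/(5/1) = 10 + 1/5 = 51/5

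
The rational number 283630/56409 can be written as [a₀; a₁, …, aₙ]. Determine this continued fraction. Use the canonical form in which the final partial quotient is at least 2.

[5; 35, 1, 1, 2, 3, 3, 28]

Repeatedly divide and take the remainder:
⌊283630/56409⌋ = 5, remainder 1585
⌊56409/1585⌋ = 35, remainder 934
⌊1585/934⌋ = 1, remainder 651
⌊934/651⌋ = 1, remainder 283
⌊651/283⌋ = 2, remainder 85
⌊283/85⌋ = 3, remainder 28
⌊85/28⌋ = 3, remainder 1
⌊28/1⌋ = 28, remainder 0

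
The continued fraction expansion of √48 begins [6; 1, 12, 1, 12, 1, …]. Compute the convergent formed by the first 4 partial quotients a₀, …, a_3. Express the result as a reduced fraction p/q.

a_0 = 6: 6/1
a_1 = 1: 7/1
a_2 = 12: 90/13
a_3 = 1: 97/14

97/14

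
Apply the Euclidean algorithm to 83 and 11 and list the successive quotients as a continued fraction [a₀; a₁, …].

[7; 1, 1, 5]

Apply division with remainder until the remainder is 0:
83 ÷ 11 → quotient 7, remainder 6
11 ÷ 6 → quotient 1, remainder 5
6 ÷ 5 → quotient 1, remainder 1
5 ÷ 1 → quotient 5, remainder 0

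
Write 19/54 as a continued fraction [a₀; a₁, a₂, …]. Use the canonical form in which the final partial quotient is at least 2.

Repeatedly divide and take the remainder:
⌊19/54⌋ = 0, remainder 19
⌊54/19⌋ = 2, remainder 16
⌊19/16⌋ = 1, remainder 3
⌊16/3⌋ = 5, remainder 1
⌊3/1⌋ = 3, remainder 0

[0; 2, 1, 5, 3]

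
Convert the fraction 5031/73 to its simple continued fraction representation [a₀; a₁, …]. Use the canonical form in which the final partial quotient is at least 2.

[68; 1, 11, 6]

Repeatedly divide and take the remainder:
⌊5031/73⌋ = 68, remainder 67
⌊73/67⌋ = 1, remainder 6
⌊67/6⌋ = 11, remainder 1
⌊6/1⌋ = 6, remainder 0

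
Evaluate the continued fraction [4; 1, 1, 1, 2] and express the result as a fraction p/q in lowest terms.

37/8

Compute successive convergents:
a_0 = 4: 4/1
a_1 = 1: 5/1
a_2 = 1: 9/2
a_3 = 1: 14/3
a_4 = 2: 37/8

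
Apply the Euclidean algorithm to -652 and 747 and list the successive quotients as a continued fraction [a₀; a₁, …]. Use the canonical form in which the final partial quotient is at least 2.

[-1; 7, 1, 6, 3, 4]

Apply division with remainder until the remainder is 0:
-652 = -1·747 + 95, so a_0 = -1
747 = 7·95 + 82, so a_1 = 7
95 = 1·82 + 13, so a_2 = 1
82 = 6·13 + 4, so a_3 = 6
13 = 3·4 + 1, so a_4 = 3
4 = 4·1 + 0, so a_5 = 4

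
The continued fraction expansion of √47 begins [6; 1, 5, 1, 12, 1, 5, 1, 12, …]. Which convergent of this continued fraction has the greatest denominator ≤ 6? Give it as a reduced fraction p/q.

41/6

a_0 = 6: 6/1  (≤ bound)
a_1 = 1: 7/1  (≤ bound)
a_2 = 5: 41/6  (≤ bound)
a_3 = 1: 48/7  (> 6, stop)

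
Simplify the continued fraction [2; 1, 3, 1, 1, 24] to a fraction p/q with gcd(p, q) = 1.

Work from the innermost term outward:
Start with 24.
1 + 1/(24/1) = 1 + 1/24 = 25/24
1 + 1/(25/24) = 1 + 24/25 = 49/25
3 + 1/(49/25) = 3 + 25/49 = 172/49
1 + 1/(172/49) = 1 + 49/172 = 221/172
2 + 1/(221/172) = 2 + 172/221 = 614/221

614/221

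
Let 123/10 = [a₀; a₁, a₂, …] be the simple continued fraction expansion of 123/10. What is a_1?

3

Run the Euclidean algorithm, recording each quotient:
123 = 12·10 + 3, so a_0 = 12
10 = 3·3 + 1, so a_1 = 3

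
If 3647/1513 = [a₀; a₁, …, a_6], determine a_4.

3647 ÷ 1513 → quotient 2, remainder 621
1513 ÷ 621 → quotient 2, remainder 271
621 ÷ 271 → quotient 2, remainder 79
271 ÷ 79 → quotient 3, remainder 34
79 ÷ 34 → quotient 2, remainder 11

2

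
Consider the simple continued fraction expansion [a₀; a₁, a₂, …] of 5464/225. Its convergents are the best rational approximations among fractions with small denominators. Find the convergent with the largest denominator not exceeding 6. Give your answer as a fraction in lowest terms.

97/4

a_0 = 24: 24/1  (≤ bound)
a_1 = 3: 73/3  (≤ bound)
a_2 = 1: 97/4  (≤ bound)
a_3 = 1: 170/7  (> 6, stop)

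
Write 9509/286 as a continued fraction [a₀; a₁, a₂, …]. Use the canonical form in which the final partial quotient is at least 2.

[33; 4, 35, 2]

Repeatedly divide and take the remainder:
⌊9509/286⌋ = 33, remainder 71
⌊286/71⌋ = 4, remainder 2
⌊71/2⌋ = 35, remainder 1
⌊2/1⌋ = 2, remainder 0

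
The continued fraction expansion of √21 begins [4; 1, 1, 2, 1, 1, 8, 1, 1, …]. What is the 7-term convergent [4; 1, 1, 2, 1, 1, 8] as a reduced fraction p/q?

Compute successive convergents:
a_0 = 4: 4/1
a_1 = 1: 5/1
a_2 = 1: 9/2
a_3 = 2: 23/5
a_4 = 1: 32/7
a_5 = 1: 55/12
a_6 = 8: 472/103

472/103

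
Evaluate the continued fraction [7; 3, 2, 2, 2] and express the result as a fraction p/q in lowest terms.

a_0 = 7: 7/1
a_1 = 3: 22/3
a_2 = 2: 51/7
a_3 = 2: 124/17
a_4 = 2: 299/41

299/41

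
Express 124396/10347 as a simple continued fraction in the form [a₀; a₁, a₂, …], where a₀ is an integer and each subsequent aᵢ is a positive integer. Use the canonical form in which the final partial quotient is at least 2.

124396 = 12·10347 + 232, so a_0 = 12
10347 = 44·232 + 139, so a_1 = 44
232 = 1·139 + 93, so a_2 = 1
139 = 1·93 + 46, so a_3 = 1
93 = 2·46 + 1, so a_4 = 2
46 = 46·1 + 0, so a_5 = 46

[12; 44, 1, 1, 2, 46]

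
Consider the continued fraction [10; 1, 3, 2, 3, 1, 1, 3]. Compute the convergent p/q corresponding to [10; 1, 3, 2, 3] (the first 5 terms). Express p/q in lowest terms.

Start with 3.
2 + 1/(3/1) = 2 + 1/3 = 7/3
3 + 1/(7/3) = 3 + 3/7 = 24/7
1 + 1/(24/7) = 1 + 7/24 = 31/24
10 + 1/(31/24) = 10 + 24/31 = 334/31

334/31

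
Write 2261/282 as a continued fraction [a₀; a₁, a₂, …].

[8; 56, 2, 2]

2261 = 8·282 + 5, so a_0 = 8
282 = 56·5 + 2, so a_1 = 56
5 = 2·2 + 1, so a_2 = 2
2 = 2·1 + 0, so a_3 = 2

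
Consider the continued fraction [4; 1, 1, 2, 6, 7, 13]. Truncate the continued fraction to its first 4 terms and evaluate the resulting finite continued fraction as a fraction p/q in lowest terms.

23/5

Start with 2.
1 + 1/(2/1) = 1 + 1/2 = 3/2
1 + 1/(3/2) = 1 + 2/3 = 5/3
4 + 1/(5/3) = 4 + 3/5 = 23/5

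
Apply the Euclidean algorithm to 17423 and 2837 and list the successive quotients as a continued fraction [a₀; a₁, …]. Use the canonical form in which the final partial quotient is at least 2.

[6; 7, 13, 2, 1, 2, 1, 2]

17423 ÷ 2837 → quotient 6, remainder 401
2837 ÷ 401 → quotient 7, remainder 30
401 ÷ 30 → quotient 13, remainder 11
30 ÷ 11 → quotient 2, remainder 8
11 ÷ 8 → quotient 1, remainder 3
8 ÷ 3 → quotient 2, remainder 2
3 ÷ 2 → quotient 1, remainder 1
2 ÷ 1 → quotient 2, remainder 0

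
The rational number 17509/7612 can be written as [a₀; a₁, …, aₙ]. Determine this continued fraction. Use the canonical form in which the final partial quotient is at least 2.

[2; 3, 3, 54, 14]

17509 = 2·7612 + 2285, so a_0 = 2
7612 = 3·2285 + 757, so a_1 = 3
2285 = 3·757 + 14, so a_2 = 3
757 = 54·14 + 1, so a_3 = 54
14 = 14·1 + 0, so a_4 = 14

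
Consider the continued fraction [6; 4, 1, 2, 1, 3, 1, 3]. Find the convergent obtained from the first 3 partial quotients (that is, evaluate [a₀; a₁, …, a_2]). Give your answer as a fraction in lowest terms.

Collapse the nested fraction from the inside out:
Start with 1.
4 + 1/(1/1) = 4 + 1/1 = 5/1
6 + 1/(5/1) = 6 + 1/5 = 31/5

31/5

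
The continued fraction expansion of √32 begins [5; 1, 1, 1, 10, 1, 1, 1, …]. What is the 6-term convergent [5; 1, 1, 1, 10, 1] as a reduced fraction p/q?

198/35

Build up convergents one term at a time:
a_0 = 5: 5/1
a_1 = 1: 6/1
a_2 = 1: 11/2
a_3 = 1: 17/3
a_4 = 10: 181/32
a_5 = 1: 198/35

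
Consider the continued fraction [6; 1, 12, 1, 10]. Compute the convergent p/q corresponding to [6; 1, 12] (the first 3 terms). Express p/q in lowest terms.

a_0 = 6: 6/1
a_1 = 1: 7/1
a_2 = 12: 90/13

90/13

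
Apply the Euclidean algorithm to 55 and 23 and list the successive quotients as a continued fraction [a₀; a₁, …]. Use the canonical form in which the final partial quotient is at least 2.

[2; 2, 1, 1, 4]

⌊55/23⌋ = 2, remainder 9
⌊23/9⌋ = 2, remainder 5
⌊9/5⌋ = 1, remainder 4
⌊5/4⌋ = 1, remainder 1
⌊4/1⌋ = 4, remainder 0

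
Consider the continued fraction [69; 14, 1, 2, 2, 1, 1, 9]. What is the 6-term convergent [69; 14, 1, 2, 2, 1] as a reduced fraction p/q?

10153/147

Work from the innermost term outward:
Start with 1.
2 + 1/(1/1) = 2 + 1/1 = 3/1
2 + 1/(3/1) = 2 + 1/3 = 7/3
1 + 1/(7/3) = 1 + 3/7 = 10/7
14 + 1/(10/7) = 14 + 7/10 = 147/10
69 + 1/(147/10) = 69 + 10/147 = 10153/147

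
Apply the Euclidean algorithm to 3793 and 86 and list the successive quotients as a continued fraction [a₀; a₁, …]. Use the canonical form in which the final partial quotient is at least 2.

[44; 9, 1, 1, 4]

Apply division with remainder until the remainder is 0:
3793 = 44·86 + 9, so a_0 = 44
86 = 9·9 + 5, so a_1 = 9
9 = 1·5 + 4, so a_2 = 1
5 = 1·4 + 1, so a_3 = 1
4 = 4·1 + 0, so a_4 = 4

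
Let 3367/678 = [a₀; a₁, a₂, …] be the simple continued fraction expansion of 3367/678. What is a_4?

Repeatedly divide and take the remainder:
⌊3367/678⌋ = 4, remainder 655
⌊678/655⌋ = 1, remainder 23
⌊655/23⌋ = 28, remainder 11
⌊23/11⌋ = 2, remainder 1
⌊11/1⌋ = 11, remainder 0

11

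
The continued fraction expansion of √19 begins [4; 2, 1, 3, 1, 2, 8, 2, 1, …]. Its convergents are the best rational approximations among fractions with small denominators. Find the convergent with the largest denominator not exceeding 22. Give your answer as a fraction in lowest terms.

List convergents until the denominator exceeds the bound:
a_0 = 4: 4/1  (≤ bound)
a_1 = 2: 9/2  (≤ bound)
a_2 = 1: 13/3  (≤ bound)
a_3 = 3: 48/11  (≤ bound)
a_4 = 1: 61/14  (≤ bound)
a_5 = 2: 170/39  (> 22, stop)

61/14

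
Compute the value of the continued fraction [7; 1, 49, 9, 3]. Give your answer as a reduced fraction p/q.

Compute successive convergents:
a_0 = 7: 7/1
a_1 = 1: 8/1
a_2 = 49: 399/50
a_3 = 9: 3599/451
a_4 = 3: 11196/1403

11196/1403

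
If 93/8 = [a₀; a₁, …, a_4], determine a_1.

93 = 11·8 + 5, so a_0 = 11
8 = 1·5 + 3, so a_1 = 1

1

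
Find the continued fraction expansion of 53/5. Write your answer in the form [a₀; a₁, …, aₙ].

Run the Euclidean algorithm, recording each quotient:
53 = 10·5 + 3, so a_0 = 10
5 = 1·3 + 2, so a_1 = 1
3 = 1·2 + 1, so a_2 = 1
2 = 2·1 + 0, so a_3 = 2

[10; 1, 1, 2]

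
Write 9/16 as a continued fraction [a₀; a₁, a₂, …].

Apply division with remainder until the remainder is 0:
⌊9/16⌋ = 0, remainder 9
⌊16/9⌋ = 1, remainder 7
⌊9/7⌋ = 1, remainder 2
⌊7/2⌋ = 3, remainder 1
⌊2/1⌋ = 2, remainder 0

[0; 1, 1, 3, 2]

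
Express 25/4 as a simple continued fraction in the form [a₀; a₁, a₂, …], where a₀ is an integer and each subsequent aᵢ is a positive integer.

[6; 4]

25 = 6·4 + 1, so a_0 = 6
4 = 4·1 + 0, so a_1 = 4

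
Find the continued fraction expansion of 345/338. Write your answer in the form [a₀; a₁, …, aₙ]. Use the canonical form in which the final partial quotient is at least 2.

[1; 48, 3, 2]

345 = 1·338 + 7, so a_0 = 1
338 = 48·7 + 2, so a_1 = 48
7 = 3·2 + 1, so a_2 = 3
2 = 2·1 + 0, so a_3 = 2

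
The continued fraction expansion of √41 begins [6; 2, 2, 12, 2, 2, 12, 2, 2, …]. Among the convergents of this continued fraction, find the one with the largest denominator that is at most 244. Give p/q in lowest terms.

List convergents until the denominator exceeds the bound:
a_0 = 6: 6/1  (≤ bound)
a_1 = 2: 13/2  (≤ bound)
a_2 = 2: 32/5  (≤ bound)
a_3 = 12: 397/62  (≤ bound)
a_4 = 2: 826/129  (≤ bound)
a_5 = 2: 2049/320  (> 244, stop)

826/129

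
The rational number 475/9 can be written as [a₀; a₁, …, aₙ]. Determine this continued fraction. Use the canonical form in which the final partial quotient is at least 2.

Repeatedly divide and take the remainder:
475 ÷ 9 → quotient 52, remainder 7
9 ÷ 7 → quotient 1, remainder 2
7 ÷ 2 → quotient 3, remainder 1
2 ÷ 1 → quotient 2, remainder 0

[52; 1, 3, 2]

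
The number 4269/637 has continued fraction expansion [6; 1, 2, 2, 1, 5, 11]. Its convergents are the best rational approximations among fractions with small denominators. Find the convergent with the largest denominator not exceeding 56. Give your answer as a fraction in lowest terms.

67/10

a_0 = 6: 6/1  (≤ bound)
a_1 = 1: 7/1  (≤ bound)
a_2 = 2: 20/3  (≤ bound)
a_3 = 2: 47/7  (≤ bound)
a_4 = 1: 67/10  (≤ bound)
a_5 = 5: 382/57  (> 56, stop)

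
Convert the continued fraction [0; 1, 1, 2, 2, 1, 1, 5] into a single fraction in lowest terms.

95/162

a_0 = 0: 0/1
a_1 = 1: 1/1
a_2 = 1: 1/2
a_3 = 2: 3/5
a_4 = 2: 7/12
a_5 = 1: 10/17
a_6 = 1: 17/29
a_7 = 5: 95/162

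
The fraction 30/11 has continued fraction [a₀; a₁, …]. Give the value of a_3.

1

30 = 2·11 + 8, so a_0 = 2
11 = 1·8 + 3, so a_1 = 1
8 = 2·3 + 2, so a_2 = 2
3 = 1·2 + 1, so a_3 = 1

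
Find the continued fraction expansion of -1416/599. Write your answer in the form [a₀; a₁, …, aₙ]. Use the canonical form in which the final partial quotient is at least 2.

[-3; 1, 1, 1, 2, 1, 26, 2]

-1416 = -3·599 + 381, so a_0 = -3
599 = 1·381 + 218, so a_1 = 1
381 = 1·218 + 163, so a_2 = 1
218 = 1·163 + 55, so a_3 = 1
163 = 2·55 + 53, so a_4 = 2
55 = 1·53 + 2, so a_5 = 1
53 = 26·2 + 1, so a_6 = 26
2 = 2·1 + 0, so a_7 = 2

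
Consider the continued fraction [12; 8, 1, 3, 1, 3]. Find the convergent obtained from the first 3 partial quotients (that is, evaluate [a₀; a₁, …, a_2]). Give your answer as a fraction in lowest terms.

109/9

Work from the innermost term outward:
Start with 1.
8 + 1/(1/1) = 8 + 1/1 = 9/1
12 + 1/(9/1) = 12 + 1/9 = 109/9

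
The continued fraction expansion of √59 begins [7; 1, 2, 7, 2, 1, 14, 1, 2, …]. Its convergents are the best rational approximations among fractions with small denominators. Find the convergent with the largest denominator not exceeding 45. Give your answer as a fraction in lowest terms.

169/22

a_0 = 7: 7/1  (≤ bound)
a_1 = 1: 8/1  (≤ bound)
a_2 = 2: 23/3  (≤ bound)
a_3 = 7: 169/22  (≤ bound)
a_4 = 2: 361/47  (> 45, stop)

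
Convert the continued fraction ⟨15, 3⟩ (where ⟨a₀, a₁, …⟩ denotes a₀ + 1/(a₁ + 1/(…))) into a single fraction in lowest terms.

46/3

Start with 3.
15 + 1/(3/1) = 15 + 1/3 = 46/3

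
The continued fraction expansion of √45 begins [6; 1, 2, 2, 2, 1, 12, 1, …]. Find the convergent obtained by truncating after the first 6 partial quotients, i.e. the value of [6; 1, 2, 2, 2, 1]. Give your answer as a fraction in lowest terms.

161/24

Start with 1.
2 + 1/(1/1) = 2 + 1/1 = 3/1
2 + 1/(3/1) = 2 + 1/3 = 7/3
2 + 1/(7/3) = 2 + 3/7 = 17/7
1 + 1/(17/7) = 1 + 7/17 = 24/17
6 + 1/(24/17) = 6 + 17/24 = 161/24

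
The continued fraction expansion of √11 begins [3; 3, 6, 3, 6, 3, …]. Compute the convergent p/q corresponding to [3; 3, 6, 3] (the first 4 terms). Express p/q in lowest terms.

a_0 = 3: 3/1
a_1 = 3: 10/3
a_2 = 6: 63/19
a_3 = 3: 199/60

199/60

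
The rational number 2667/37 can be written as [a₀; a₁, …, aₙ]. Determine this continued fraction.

2667 ÷ 37 → quotient 72, remainder 3
37 ÷ 3 → quotient 12, remainder 1
3 ÷ 1 → quotient 3, remainder 0

[72; 12, 3]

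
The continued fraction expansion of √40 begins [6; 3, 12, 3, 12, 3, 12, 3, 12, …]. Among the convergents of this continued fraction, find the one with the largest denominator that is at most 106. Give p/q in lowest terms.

234/37

List convergents until the denominator exceeds the bound:
a_0 = 6: 6/1  (≤ bound)
a_1 = 3: 19/3  (≤ bound)
a_2 = 12: 234/37  (≤ bound)
a_3 = 3: 721/114  (> 106, stop)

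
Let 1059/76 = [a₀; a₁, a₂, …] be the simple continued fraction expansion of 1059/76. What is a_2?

Apply division with remainder until the remainder is 0:
1059 ÷ 76 → quotient 13, remainder 71
76 ÷ 71 → quotient 1, remainder 5
71 ÷ 5 → quotient 14, remainder 1

14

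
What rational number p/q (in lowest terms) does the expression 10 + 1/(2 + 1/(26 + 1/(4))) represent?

2245/214

Start with 4.
26 + 1/(4/1) = 26 + 1/4 = 105/4
2 + 1/(105/4) = 2 + 4/105 = 214/105
10 + 1/(214/105) = 10 + 105/214 = 2245/214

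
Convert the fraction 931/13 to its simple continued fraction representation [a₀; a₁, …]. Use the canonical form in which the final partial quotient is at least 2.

931 = 71·13 + 8, so a_0 = 71
13 = 1·8 + 5, so a_1 = 1
8 = 1·5 + 3, so a_2 = 1
5 = 1·3 + 2, so a_3 = 1
3 = 1·2 + 1, so a_4 = 1
2 = 2·1 + 0, so a_5 = 2

[71; 1, 1, 1, 1, 2]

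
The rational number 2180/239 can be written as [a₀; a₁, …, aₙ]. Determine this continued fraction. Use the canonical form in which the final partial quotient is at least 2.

⌊2180/239⌋ = 9, remainder 29
⌊239/29⌋ = 8, remainder 7
⌊29/7⌋ = 4, remainder 1
⌊7/1⌋ = 7, remainder 0

[9; 8, 4, 7]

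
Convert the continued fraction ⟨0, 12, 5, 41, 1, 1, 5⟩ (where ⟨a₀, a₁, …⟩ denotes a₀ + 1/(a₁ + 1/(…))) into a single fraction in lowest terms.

2296/28009

a_0 = 0: 0/1
a_1 = 12: 1/12
a_2 = 5: 5/61
a_3 = 41: 206/2513
a_4 = 1: 211/2574
a_5 = 1: 417/5087
a_6 = 5: 2296/28009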